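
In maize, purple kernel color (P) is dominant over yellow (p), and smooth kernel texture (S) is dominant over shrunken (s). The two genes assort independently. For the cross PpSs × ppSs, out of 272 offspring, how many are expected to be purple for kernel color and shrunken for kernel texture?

Dihybrid cross PpSs × ppSs — consider each gene separately:
kernel color: Pp × pp → 2 Pp, 2 pp → 2 P_ : 2 pp (out of 4)
kernel texture: Ss × Ss → 1 SS, 2 Ss, 1 ss → 3 S_ : 1 ss (out of 4)
Looking for: purple (P_) and shrunken (ss)
P(purple) = 2/4, P(shrunken) = 1/4
P(both) = 2/4 × 1/4 = 2/16 = 1/8
Expected count = 1/8 × 272 = 34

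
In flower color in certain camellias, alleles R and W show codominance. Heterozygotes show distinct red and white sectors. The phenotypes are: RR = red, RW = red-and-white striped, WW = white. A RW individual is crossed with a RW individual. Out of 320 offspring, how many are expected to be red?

Punnett square for RW × RW:
Offspring genotypes: 1 RR, 2 RW, 1 WW
Phenotype counts: 1 red, 2 red-and-white striped, 1 white
red: 1 out of 4 → fraction 1/4
Expected count = 1/4 × 320 = 80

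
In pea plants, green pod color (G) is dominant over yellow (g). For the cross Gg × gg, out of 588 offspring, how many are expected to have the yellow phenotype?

Punnett square for Gg × gg:
Offspring genotypes: 2 Gg, 2 gg
Total offspring: 4
Count with target: 2
Probability: 2/4 = 1/2
Expected count = 1/2 × 588 = 294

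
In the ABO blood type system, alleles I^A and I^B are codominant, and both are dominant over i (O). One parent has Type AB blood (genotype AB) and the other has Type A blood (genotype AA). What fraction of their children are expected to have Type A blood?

Cross: AB × AA
Possible offspring genotypes: 2 AA, 2 AB
Blood type counts: 2 Type A, 2 Type AB
Probability of Type A: 2/4 = 1/2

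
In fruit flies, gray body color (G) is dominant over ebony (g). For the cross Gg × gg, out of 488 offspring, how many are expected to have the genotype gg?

Punnett square for Gg × gg:
Offspring genotypes: 2 Gg, 2 gg
Total offspring: 4
Count with target: 2
Probability: 2/4 = 1/2
Expected count = 1/2 × 488 = 244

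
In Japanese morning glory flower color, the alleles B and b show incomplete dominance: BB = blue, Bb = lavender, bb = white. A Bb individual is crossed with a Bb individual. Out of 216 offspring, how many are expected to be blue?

Punnett square for Bb × Bb:
Offspring genotypes: 1 BB, 2 Bb, 1 bb
Phenotype counts: 1 blue, 2 lavender, 1 white
blue: 1 out of 4 → fraction 1/4
Expected count = 1/4 × 216 = 54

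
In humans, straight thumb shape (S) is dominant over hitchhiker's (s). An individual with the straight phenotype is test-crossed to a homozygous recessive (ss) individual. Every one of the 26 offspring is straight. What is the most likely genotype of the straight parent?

Test cross: ? × ss
All offspring are straight.
If the unknown parent were heterozygous (Ss), about half of 26 offspring would be hitchhiker's; none are. The unknown parent is most likely homozygous dominant (SS).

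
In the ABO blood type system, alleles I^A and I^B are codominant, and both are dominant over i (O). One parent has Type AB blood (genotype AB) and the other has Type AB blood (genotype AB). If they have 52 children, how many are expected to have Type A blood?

Cross: AB × AB
Possible offspring genotypes: 1 AA, 2 AB, 1 BB
Blood type counts: 1 Type A, 2 Type AB, 1 Type B
Probability of Type A: 1/4
Expected count = 1/4 × 52 = 13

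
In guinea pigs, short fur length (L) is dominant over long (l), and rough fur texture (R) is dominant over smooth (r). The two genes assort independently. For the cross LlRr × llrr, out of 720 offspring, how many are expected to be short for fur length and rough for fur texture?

Dihybrid cross LlRr × llrr — consider each gene separately:
fur length: Ll × ll → 2 Ll, 2 ll → 2 L_ : 2 ll (out of 4)
fur texture: Rr × rr → 2 Rr, 2 rr → 2 R_ : 2 rr (out of 4)
Looking for: short (L_) and rough (R_)
P(short) = 2/4, P(rough) = 2/4
P(both) = 2/4 × 2/4 = 4/16 = 1/4
Expected count = 1/4 × 720 = 180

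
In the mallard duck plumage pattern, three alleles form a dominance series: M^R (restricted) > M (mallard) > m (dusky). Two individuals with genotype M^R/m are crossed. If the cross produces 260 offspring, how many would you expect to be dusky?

Cross: M^R/m × M^R/m
Allele dominance: M^R > M > m
Offspring genotypes: 1 M^R/M^R, 2 M^R/m, 1 m/m
Phenotype counts: 3 restricted, 1 dusky
dusky: 1 out of 4 → fraction 1/4
Expected count = 1/4 × 260 = 65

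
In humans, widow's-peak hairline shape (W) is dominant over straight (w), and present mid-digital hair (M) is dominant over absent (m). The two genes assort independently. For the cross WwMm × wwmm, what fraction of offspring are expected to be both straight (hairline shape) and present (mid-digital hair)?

Dihybrid cross WwMm × wwmm — consider each gene separately:
hairline shape: Ww × ww → 2 Ww, 2 ww → 2 W_ : 2 ww (out of 4)
mid-digital hair: Mm × mm → 2 Mm, 2 mm → 2 M_ : 2 mm (out of 4)
Looking for: straight (ww) and present (M_)
P(straight) = 2/4, P(present) = 2/4
P(both) = 2/4 × 2/4 = 4/16 = 1/4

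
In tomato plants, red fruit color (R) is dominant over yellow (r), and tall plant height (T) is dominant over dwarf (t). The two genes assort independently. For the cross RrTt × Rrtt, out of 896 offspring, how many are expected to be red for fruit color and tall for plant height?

Dihybrid cross RrTt × Rrtt — consider each gene separately:
fruit color: Rr × Rr → 1 RR, 2 Rr, 1 rr → 3 R_ : 1 rr (out of 4)
plant height: Tt × tt → 2 Tt, 2 tt → 2 T_ : 2 tt (out of 4)
Looking for: red (R_) and tall (T_)
P(red) = 3/4, P(tall) = 2/4
P(both) = 3/4 × 2/4 = 6/16 = 3/8
Expected count = 3/8 × 896 = 336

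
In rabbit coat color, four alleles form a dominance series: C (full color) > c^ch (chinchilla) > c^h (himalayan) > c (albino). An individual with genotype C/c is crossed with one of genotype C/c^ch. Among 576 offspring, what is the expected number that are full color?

Cross: C/c × C/c^ch
Allele dominance: C > c^ch > c^h > c
Offspring genotypes: 1 C/C, 1 C/c^ch, 1 C/c, 1 c^ch/c
Phenotype counts: 3 full color, 1 chinchilla
full color: 3 out of 4 → fraction 3/4
Expected count = 3/4 × 576 = 432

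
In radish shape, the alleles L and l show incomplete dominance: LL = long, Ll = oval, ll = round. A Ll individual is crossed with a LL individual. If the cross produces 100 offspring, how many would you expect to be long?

Punnett square for Ll × LL:
Offspring genotypes: 2 LL, 2 Ll
Phenotype counts: 2 long, 2 oval
long: 2 out of 4 → fraction 1/2
Expected count = 1/2 × 100 = 50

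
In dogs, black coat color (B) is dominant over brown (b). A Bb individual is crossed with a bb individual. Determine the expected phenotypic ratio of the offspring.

Punnett square for Bb × bb:
Offspring genotypes: 2 Bb, 2 bb
black: 2, brown: 2
Ratio: 1:1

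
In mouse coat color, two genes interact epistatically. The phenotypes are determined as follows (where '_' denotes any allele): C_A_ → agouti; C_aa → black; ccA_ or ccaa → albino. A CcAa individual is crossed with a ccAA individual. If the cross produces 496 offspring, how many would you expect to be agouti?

Cross: CcAa × ccAA — consider each gene separately:
C gene: Cc × cc → 2 Cc, 2 cc → 2 C_ : 2 cc (out of 4)
A gene: Aa × AA → 2 AA, 2 Aa → 4 A_ (out of 4)
Genotype classes (out of 4 × 4 = 16): C_A_ = 2×4 = 8; ccA_ = 2×4 = 8
Apply the phenotype rules: C_A_ (8) → agouti; ccA_ (8) → albino
Phenotype counts (out of 16): 8 agouti, 8 albino
agouti: 8 out of 16 → fraction 1/2
Expected count = 1/2 × 496 = 248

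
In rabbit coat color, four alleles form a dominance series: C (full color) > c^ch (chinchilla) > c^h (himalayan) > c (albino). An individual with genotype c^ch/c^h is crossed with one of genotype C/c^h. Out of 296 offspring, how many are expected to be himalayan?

Cross: c^ch/c^h × C/c^h
Allele dominance: C > c^ch > c^h > c
Offspring genotypes: 1 C/c^ch, 1 c^ch/c^h, 1 C/c^h, 1 c^h/c^h
Phenotype counts: 2 full color, 1 chinchilla, 1 himalayan
himalayan: 1 out of 4 → fraction 1/4
Expected count = 1/4 × 296 = 74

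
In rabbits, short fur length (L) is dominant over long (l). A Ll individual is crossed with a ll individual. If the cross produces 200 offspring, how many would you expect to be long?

Punnett square for Ll × ll:
Offspring genotypes: 2 Ll, 2 ll
short: 2, long: 2
long: 2 out of 4 → fraction 1/2
Expected count = 1/2 × 200 = 100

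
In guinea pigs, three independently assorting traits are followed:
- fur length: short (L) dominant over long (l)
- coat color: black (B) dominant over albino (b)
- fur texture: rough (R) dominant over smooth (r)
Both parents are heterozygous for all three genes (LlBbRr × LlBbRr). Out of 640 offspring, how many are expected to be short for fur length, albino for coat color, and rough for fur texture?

Trihybrid cross: LlBbRr × LlBbRr
Each trait segregates independently with a 3:1 phenotypic ratio, so each gene contributes 3/4 (dominant) or 1/4 (recessive).
Target: short (fur length), albino (coat color), rough (fur texture)
Probability = product of independent per-trait probabilities
= 3/4 × 1/4 × 3/4 = 9/64
Expected count = 9/64 × 640 = 90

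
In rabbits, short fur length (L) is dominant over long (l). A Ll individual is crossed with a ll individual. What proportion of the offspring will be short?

Punnett square for Ll × ll:
Offspring genotypes: 2 Ll, 2 ll
short: 2, long: 2
short: 2 out of 4
Probability: 2/4 = 1/2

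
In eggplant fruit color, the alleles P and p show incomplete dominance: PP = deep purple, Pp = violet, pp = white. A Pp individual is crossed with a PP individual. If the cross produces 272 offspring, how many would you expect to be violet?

Punnett square for Pp × PP:
Offspring genotypes: 2 PP, 2 Pp
Phenotype counts: 2 deep purple, 2 violet
violet: 2 out of 4 → fraction 1/2
Expected count = 1/2 × 272 = 136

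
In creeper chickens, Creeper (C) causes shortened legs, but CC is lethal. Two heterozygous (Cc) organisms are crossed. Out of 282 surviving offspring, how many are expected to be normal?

Cross: Cc × Cc
Punnett square offspring (before lethality): 1 CC, 2 Cc, 1 cc
The CC genotype is lethal (embryos die); surviving offspring: 2 Cc, 1 cc
normal: 1 out of 3 → fraction 1/3
Expected count = 1/3 × 282 = 94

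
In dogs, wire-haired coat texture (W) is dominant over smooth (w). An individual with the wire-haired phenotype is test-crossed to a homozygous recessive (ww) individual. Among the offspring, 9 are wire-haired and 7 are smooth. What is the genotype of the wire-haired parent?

Test cross: ? × ww
Offspring: 9 wire-haired, 7 smooth — approximately 1:1.
A 1:1 ratio in a test cross indicates the unknown parent is heterozygous (Ww).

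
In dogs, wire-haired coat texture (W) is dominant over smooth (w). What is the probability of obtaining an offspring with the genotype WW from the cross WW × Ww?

Punnett square for WW × Ww:
Offspring genotypes: 2 WW, 2 Ww
Total offspring: 4
Count with target: 2
Probability: 2/4 = 1/2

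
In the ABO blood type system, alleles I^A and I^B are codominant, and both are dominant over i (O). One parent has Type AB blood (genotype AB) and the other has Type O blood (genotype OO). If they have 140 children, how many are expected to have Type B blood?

Cross: AB × OO
Possible offspring genotypes: 2 AO, 2 BO
Blood type counts: 2 Type A, 2 Type B
Probability of Type B: 2/4 = 1/2
Expected count = 1/2 × 140 = 70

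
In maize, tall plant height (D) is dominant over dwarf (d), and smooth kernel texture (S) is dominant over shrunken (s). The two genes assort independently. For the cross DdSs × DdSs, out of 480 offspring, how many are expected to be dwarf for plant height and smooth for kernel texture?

Dihybrid cross DdSs × DdSs — consider each gene separately:
plant height: Dd × Dd → 1 DD, 2 Dd, 1 dd → 3 D_ : 1 dd (out of 4)
kernel texture: Ss × Ss → 1 SS, 2 Ss, 1 ss → 3 S_ : 1 ss (out of 4)
Looking for: dwarf (dd) and smooth (S_)
P(dwarf) = 1/4, P(smooth) = 3/4
P(both) = 1/4 × 3/4 = 3/16
Expected count = 3/16 × 480 = 90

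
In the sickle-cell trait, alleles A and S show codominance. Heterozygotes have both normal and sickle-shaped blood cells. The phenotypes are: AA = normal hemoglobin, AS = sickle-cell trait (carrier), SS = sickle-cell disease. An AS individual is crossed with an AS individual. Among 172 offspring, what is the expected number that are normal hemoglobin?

Punnett square for AS × AS:
Offspring genotypes: 1 AA, 2 AS, 1 SS
Phenotype counts: 1 normal hemoglobin, 2 sickle-cell trait (carrier), 1 sickle-cell disease
normal hemoglobin: 1 out of 4 → fraction 1/4
Expected count = 1/4 × 172 = 43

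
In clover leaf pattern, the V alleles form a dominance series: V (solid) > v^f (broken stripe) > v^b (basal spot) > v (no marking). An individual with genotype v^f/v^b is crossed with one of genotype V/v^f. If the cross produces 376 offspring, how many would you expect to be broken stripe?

Cross: v^f/v^b × V/v^f
Allele dominance: V > v^f > v^b > v
Offspring genotypes: 1 V/v^f, 1 v^f/v^f, 1 V/v^b, 1 v^f/v^b
Phenotype counts: 2 solid, 2 broken stripe
broken stripe: 2 out of 4 → fraction 1/2
Expected count = 1/2 × 376 = 188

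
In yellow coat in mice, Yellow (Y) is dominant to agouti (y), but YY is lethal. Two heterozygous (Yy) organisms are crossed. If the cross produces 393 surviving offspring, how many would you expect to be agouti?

Cross: Yy × Yy
Punnett square offspring (before lethality): 1 YY, 2 Yy, 1 yy
The YY genotype is lethal (embryos die); surviving offspring: 2 Yy, 1 yy
agouti: 1 out of 3 → fraction 1/3
Expected count = 1/3 × 393 = 131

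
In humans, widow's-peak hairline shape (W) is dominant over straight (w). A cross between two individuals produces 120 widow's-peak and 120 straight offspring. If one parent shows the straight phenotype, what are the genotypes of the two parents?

Observed offspring: 120 widow's-peak, 120 straight
The observed ratio simplifies to 1:1. One parent shows straight, so its genotype must be ww. A 1:1 offspring split requires the other parent to be heterozygous (Ww).
Parent genotypes: ww × Ww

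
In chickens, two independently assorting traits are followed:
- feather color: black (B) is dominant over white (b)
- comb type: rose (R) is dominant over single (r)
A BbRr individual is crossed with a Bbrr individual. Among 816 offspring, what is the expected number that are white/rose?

Dihybrid cross BbRr × Bbrr — consider each gene separately:
feather color: Bb × Bb → 1 BB, 2 Bb, 1 bb → 3 B_ : 1 bb (out of 4)
comb type: Rr × rr → 2 Rr, 2 rr → 2 R_ : 2 rr (out of 4)
Combine (counts out of 4 × 4 = 16): black/rose (B_R_) = 3×2 = 6; black/single (B_rr) = 3×2 = 6; white/rose (bbR_) = 1×2 = 2; white/single (bbrr) = 1×2 = 2
Phenotype counts (out of 16): 6 black/rose, 6 black/single, 2 white/rose, 2 white/single
white/rose: 2 out of 16 → fraction 1/8
Expected count = 1/8 × 816 = 102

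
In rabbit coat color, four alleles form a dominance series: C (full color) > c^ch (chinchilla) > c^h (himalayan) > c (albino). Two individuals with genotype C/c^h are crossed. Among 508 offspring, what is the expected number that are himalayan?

Cross: C/c^h × C/c^h
Allele dominance: C > c^ch > c^h > c
Offspring genotypes: 1 C/C, 2 C/c^h, 1 c^h/c^h
Phenotype counts: 3 full color, 1 himalayan
himalayan: 1 out of 4 → fraction 1/4
Expected count = 1/4 × 508 = 127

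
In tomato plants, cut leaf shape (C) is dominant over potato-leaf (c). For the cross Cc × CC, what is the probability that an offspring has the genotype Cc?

Punnett square for Cc × CC:
Offspring genotypes: 2 CC, 2 Cc
Total offspring: 4
Count with target: 2
Probability: 2/4 = 1/2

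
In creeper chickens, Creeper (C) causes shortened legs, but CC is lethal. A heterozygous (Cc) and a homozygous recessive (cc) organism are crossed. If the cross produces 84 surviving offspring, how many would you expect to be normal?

Cross: Cc × cc
Punnett square offspring (before lethality): 2 Cc, 2 cc
No CC offspring are produced in this cross.
normal: 2 out of 4 → fraction 1/2
Expected count = 1/2 × 84 = 42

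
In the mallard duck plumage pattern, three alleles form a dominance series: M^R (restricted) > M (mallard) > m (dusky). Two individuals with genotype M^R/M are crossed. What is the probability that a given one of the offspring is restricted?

Cross: M^R/M × M^R/M
Allele dominance: M^R > M > m
Offspring genotypes: 1 M^R/M^R, 2 M^R/M, 1 M/M
Phenotype counts: 3 restricted, 1 mallard
restricted: 3 out of 4
Probability: 3/4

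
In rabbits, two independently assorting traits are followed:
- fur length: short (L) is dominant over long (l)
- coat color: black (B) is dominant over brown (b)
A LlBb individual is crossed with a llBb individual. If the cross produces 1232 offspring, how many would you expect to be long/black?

Dihybrid cross LlBb × llBb — consider each gene separately:
fur length: Ll × ll → 2 Ll, 2 ll → 2 L_ : 2 ll (out of 4)
coat color: Bb × Bb → 1 BB, 2 Bb, 1 bb → 3 B_ : 1 bb (out of 4)
Combine (counts out of 4 × 4 = 16): short/black (L_B_) = 2×3 = 6; short/brown (L_bb) = 2×1 = 2; long/black (llB_) = 2×3 = 6; long/brown (llbb) = 2×1 = 2
Phenotype counts (out of 16): 6 short/black, 2 short/brown, 6 long/black, 2 long/brown
long/black: 6 out of 16 → fraction 3/8
Expected count = 3/8 × 1232 = 462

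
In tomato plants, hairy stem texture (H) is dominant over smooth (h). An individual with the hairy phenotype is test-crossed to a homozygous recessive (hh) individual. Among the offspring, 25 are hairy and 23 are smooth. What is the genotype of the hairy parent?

Test cross: ? × hh
Offspring: 25 hairy, 23 smooth — approximately 1:1.
A 1:1 ratio in a test cross indicates the unknown parent is heterozygous (Hh).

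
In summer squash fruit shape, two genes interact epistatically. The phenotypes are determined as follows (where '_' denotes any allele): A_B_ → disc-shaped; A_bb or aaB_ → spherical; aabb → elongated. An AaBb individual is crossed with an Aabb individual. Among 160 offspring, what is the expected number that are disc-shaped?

Cross: AaBb × Aabb — consider each gene separately:
A gene: Aa × Aa → 1 AA, 2 Aa, 1 aa → 3 A_ : 1 aa (out of 4)
B gene: Bb × bb → 2 Bb, 2 bb → 2 B_ : 2 bb (out of 4)
Genotype classes (out of 4 × 4 = 16): A_B_ = 3×2 = 6; A_bb = 3×2 = 6; aaB_ = 1×2 = 2; aabb = 1×2 = 2
Apply the phenotype rules: A_B_ (6) → disc-shaped; A_bb (6) + aaB_ (2) → spherical; aabb (2) → elongated
Phenotype counts (out of 16): 6 disc-shaped, 8 spherical, 2 elongated
disc-shaped: 6 out of 16 → fraction 3/8
Expected count = 3/8 × 160 = 60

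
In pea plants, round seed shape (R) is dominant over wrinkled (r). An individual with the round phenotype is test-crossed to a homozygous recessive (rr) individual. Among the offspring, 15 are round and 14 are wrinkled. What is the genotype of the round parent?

Test cross: ? × rr
Offspring: 15 round, 14 wrinkled — approximately 1:1.
A 1:1 ratio in a test cross indicates the unknown parent is heterozygous (Rr).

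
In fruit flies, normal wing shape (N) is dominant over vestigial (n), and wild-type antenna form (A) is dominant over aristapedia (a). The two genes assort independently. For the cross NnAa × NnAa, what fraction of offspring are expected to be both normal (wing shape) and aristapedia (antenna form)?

Dihybrid cross NnAa × NnAa — consider each gene separately:
wing shape: Nn × Nn → 1 NN, 2 Nn, 1 nn → 3 N_ : 1 nn (out of 4)
antenna form: Aa × Aa → 1 AA, 2 Aa, 1 aa → 3 A_ : 1 aa (out of 4)
Looking for: normal (N_) and aristapedia (aa)
P(normal) = 3/4, P(aristapedia) = 1/4
P(both) = 3/4 × 1/4 = 3/16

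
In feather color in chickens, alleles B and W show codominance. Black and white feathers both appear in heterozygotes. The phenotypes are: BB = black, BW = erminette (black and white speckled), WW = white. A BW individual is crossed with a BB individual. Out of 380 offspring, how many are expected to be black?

Punnett square for BW × BB:
Offspring genotypes: 2 BB, 2 BW
Phenotype counts: 2 black, 2 erminette (black and white speckled)
black: 2 out of 4 → fraction 1/2
Expected count = 1/2 × 380 = 190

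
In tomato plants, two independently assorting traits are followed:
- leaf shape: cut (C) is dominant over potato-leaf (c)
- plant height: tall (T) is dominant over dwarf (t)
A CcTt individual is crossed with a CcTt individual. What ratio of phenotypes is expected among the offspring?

Dihybrid cross CcTt × CcTt — consider each gene separately:
leaf shape: Cc × Cc → 1 CC, 2 Cc, 1 cc → 3 C_ : 1 cc (out of 4)
plant height: Tt × Tt → 1 TT, 2 Tt, 1 tt → 3 T_ : 1 tt (out of 4)
Combine (counts out of 4 × 4 = 16): cut/tall (C_T_) = 3×3 = 9; cut/dwarf (C_tt) = 3×1 = 3; potato-leaf/tall (ccT_) = 1×3 = 3; potato-leaf/dwarf (cctt) = 1×1 = 1
Phenotype counts (out of 16): 9 cut/tall, 3 cut/dwarf, 3 potato-leaf/tall, 1 potato-leaf/dwarf
Ratio: 9 cut/tall : 3 cut/dwarf : 3 potato-leaf/tall : 1 potato-leaf/dwarf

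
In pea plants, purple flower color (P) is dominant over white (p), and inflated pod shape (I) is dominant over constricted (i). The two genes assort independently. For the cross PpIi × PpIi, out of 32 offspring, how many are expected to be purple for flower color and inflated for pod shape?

Dihybrid cross PpIi × PpIi — consider each gene separately:
flower color: Pp × Pp → 1 PP, 2 Pp, 1 pp → 3 P_ : 1 pp (out of 4)
pod shape: Ii × Ii → 1 II, 2 Ii, 1 ii → 3 I_ : 1 ii (out of 4)
Looking for: purple (P_) and inflated (I_)
P(purple) = 3/4, P(inflated) = 3/4
P(both) = 3/4 × 3/4 = 9/16
Expected count = 9/16 × 32 = 18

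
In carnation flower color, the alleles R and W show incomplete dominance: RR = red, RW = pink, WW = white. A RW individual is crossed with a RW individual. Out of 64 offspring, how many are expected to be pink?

Punnett square for RW × RW:
Offspring genotypes: 1 RR, 2 RW, 1 WW
Phenotype counts: 1 red, 2 pink, 1 white
pink: 2 out of 4 → fraction 1/2
Expected count = 1/2 × 64 = 32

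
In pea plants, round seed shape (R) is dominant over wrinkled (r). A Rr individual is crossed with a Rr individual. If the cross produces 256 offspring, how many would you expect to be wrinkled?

Punnett square for Rr × Rr:
Offspring genotypes: 1 RR, 2 Rr, 1 rr
round: 3, wrinkled: 1
wrinkled: 1 out of 4 → fraction 1/4
Expected count = 1/4 × 256 = 64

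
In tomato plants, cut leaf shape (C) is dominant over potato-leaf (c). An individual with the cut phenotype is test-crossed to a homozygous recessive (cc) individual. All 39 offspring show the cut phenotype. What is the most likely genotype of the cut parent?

Test cross: ? × cc
All offspring are cut.
If the unknown parent were heterozygous (Cc), about half of 39 offspring would be potato-leaf; none are. The unknown parent is most likely homozygous dominant (CC).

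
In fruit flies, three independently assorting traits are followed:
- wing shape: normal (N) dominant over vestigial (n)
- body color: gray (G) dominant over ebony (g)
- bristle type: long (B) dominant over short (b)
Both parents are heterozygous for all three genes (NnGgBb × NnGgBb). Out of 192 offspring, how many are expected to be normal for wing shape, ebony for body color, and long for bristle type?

Trihybrid cross: NnGgBb × NnGgBb
Each trait segregates independently with a 3:1 phenotypic ratio, so each gene contributes 3/4 (dominant) or 1/4 (recessive).
Target: normal (wing shape), ebony (body color), long (bristle type)
Probability = product of independent per-trait probabilities
= 3/4 × 1/4 × 3/4 = 9/64
Expected count = 9/64 × 192 = 27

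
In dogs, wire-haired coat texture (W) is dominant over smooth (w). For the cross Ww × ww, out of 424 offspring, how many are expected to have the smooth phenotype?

Punnett square for Ww × ww:
Offspring genotypes: 2 Ww, 2 ww
Total offspring: 4
Count with target: 2
Probability: 2/4 = 1/2
Expected count = 1/2 × 424 = 212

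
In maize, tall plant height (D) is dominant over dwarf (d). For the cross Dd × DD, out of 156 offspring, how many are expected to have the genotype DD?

Punnett square for Dd × DD:
Offspring genotypes: 2 DD, 2 Dd
Total offspring: 4
Count with target: 2
Probability: 2/4 = 1/2
Expected count = 1/2 × 156 = 78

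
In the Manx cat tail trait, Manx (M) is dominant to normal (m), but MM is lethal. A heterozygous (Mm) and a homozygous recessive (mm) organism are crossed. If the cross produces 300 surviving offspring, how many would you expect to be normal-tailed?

Cross: Mm × mm
Punnett square offspring (before lethality): 2 Mm, 2 mm
No MM offspring are produced in this cross.
normal-tailed: 2 out of 4 → fraction 1/2
Expected count = 1/2 × 300 = 150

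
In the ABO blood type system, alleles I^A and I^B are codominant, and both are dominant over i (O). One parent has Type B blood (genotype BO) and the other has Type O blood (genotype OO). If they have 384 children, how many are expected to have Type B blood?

Cross: BO × OO
Possible offspring genotypes: 2 BO, 2 OO
Blood type counts: 2 Type B, 2 Type O
Probability of Type B: 2/4 = 1/2
Expected count = 1/2 × 384 = 192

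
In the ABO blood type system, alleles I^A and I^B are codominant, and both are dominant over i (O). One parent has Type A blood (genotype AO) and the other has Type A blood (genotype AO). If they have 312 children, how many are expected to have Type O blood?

Cross: AO × AO
Possible offspring genotypes: 1 AA, 2 AO, 1 OO
Blood type counts: 3 Type A, 1 Type O
Probability of Type O: 1/4
Expected count = 1/4 × 312 = 78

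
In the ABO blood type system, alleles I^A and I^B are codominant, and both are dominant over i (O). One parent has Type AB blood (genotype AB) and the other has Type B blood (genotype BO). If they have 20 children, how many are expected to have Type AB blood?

Cross: AB × BO
Possible offspring genotypes: 1 AB, 1 AO, 1 BB, 1 BO
Blood type counts: 1 Type AB, 1 Type A, 2 Type B
Probability of Type AB: 1/4
Expected count = 1/4 × 20 = 5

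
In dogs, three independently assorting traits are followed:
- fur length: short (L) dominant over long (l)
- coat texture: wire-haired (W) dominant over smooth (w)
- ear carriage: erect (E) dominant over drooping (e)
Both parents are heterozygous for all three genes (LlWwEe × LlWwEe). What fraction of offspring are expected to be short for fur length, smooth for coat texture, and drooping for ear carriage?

Trihybrid cross: LlWwEe × LlWwEe
Each trait segregates independently with a 3:1 phenotypic ratio, so each gene contributes 3/4 (dominant) or 1/4 (recessive).
Target: short (fur length), smooth (coat texture), drooping (ear carriage)
Probability = product of independent per-trait probabilities
= 3/4 × 1/4 × 1/4 = 3/64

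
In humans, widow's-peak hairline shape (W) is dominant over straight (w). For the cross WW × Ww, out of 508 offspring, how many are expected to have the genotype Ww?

Punnett square for WW × Ww:
Offspring genotypes: 2 WW, 2 Ww
Total offspring: 4
Count with target: 2
Probability: 2/4 = 1/2
Expected count = 1/2 × 508 = 254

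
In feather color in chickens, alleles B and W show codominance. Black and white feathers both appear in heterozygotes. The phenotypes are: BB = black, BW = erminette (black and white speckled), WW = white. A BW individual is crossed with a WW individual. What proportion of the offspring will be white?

Punnett square for BW × WW:
Offspring genotypes: 2 BW, 2 WW
Phenotype counts: 2 erminette (black and white speckled), 2 white
white: 2 out of 4
Probability: 2/4 = 1/2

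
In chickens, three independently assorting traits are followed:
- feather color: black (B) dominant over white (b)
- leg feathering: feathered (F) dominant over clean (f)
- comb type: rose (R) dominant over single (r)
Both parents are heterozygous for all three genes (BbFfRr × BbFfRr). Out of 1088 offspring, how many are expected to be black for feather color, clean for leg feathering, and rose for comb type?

Trihybrid cross: BbFfRr × BbFfRr
Each trait segregates independently with a 3:1 phenotypic ratio, so each gene contributes 3/4 (dominant) or 1/4 (recessive).
Target: black (feather color), clean (leg feathering), rose (comb type)
Probability = product of independent per-trait probabilities
= 3/4 × 1/4 × 3/4 = 9/64
Expected count = 9/64 × 1088 = 153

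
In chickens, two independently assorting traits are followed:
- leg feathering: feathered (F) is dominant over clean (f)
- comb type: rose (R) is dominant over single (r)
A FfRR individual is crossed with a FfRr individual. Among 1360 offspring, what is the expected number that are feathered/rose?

Dihybrid cross FfRR × FfRr — consider each gene separately:
leg feathering: Ff × Ff → 1 FF, 2 Ff, 1 ff → 3 F_ : 1 ff (out of 4)
comb type: RR × Rr → 2 RR, 2 Rr → 4 R_ (out of 4)
Combine (counts out of 4 × 4 = 16): feathered/rose (F_R_) = 3×4 = 12; clean/rose (ffR_) = 1×4 = 4
Phenotype counts (out of 16): 12 feathered/rose, 4 clean/rose
feathered/rose: 12 out of 16 → fraction 3/4
Expected count = 3/4 × 1360 = 1020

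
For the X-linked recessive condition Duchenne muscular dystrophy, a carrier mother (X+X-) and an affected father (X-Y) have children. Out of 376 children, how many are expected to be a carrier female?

Cross: X+X- × X-Y
Offspring: 1 X+X-, 1 X+Y, 1 X-X-, 1 X-Y
Probability of a carrier female: 1/4
Expected count = 1/4 × 376 = 94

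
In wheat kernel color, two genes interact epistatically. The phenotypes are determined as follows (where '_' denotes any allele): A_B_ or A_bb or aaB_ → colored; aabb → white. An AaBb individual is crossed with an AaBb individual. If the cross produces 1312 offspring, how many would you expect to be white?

Cross: AaBb × AaBb — consider each gene separately:
A gene: Aa × Aa → 1 AA, 2 Aa, 1 aa → 3 A_ : 1 aa (out of 4)
B gene: Bb × Bb → 1 BB, 2 Bb, 1 bb → 3 B_ : 1 bb (out of 4)
Genotype classes (out of 4 × 4 = 16): A_B_ = 3×3 = 9; A_bb = 3×1 = 3; aaB_ = 1×3 = 3; aabb = 1×1 = 1
Apply the phenotype rules: A_B_ (9) + A_bb (3) + aaB_ (3) → colored; aabb (1) → white
Phenotype counts (out of 16): 15 colored, 1 white
white: 1 out of 16 → fraction 1/16
Expected count = 1/16 × 1312 = 82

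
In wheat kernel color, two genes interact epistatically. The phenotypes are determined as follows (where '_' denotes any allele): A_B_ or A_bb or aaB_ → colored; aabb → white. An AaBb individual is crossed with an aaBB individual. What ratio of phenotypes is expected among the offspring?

Cross: AaBb × aaBB — consider each gene separately:
A gene: Aa × aa → 2 Aa, 2 aa → 2 A_ : 2 aa (out of 4)
B gene: Bb × BB → 2 BB, 2 Bb → 4 B_ (out of 4)
Genotype classes (out of 4 × 4 = 16): A_B_ = 2×4 = 8; aaB_ = 2×4 = 8
Apply the phenotype rules: A_B_ (8) + aaB_ (8) → colored
Phenotype counts (out of 16): 16 colored
Ratio: all colored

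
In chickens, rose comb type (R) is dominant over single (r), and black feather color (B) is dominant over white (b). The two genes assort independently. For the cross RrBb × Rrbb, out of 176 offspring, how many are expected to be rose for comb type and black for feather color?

Dihybrid cross RrBb × Rrbb — consider each gene separately:
comb type: Rr × Rr → 1 RR, 2 Rr, 1 rr → 3 R_ : 1 rr (out of 4)
feather color: Bb × bb → 2 Bb, 2 bb → 2 B_ : 2 bb (out of 4)
Looking for: rose (R_) and black (B_)
P(rose) = 3/4, P(black) = 2/4
P(both) = 3/4 × 2/4 = 6/16 = 3/8
Expected count = 3/8 × 176 = 66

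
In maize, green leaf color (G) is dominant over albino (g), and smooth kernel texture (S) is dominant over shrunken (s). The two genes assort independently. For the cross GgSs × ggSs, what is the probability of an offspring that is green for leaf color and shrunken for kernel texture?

Dihybrid cross GgSs × ggSs — consider each gene separately:
leaf color: Gg × gg → 2 Gg, 2 gg → 2 G_ : 2 gg (out of 4)
kernel texture: Ss × Ss → 1 SS, 2 Ss, 1 ss → 3 S_ : 1 ss (out of 4)
Looking for: green (G_) and shrunken (ss)
P(green) = 2/4, P(shrunken) = 1/4
P(both) = 2/4 × 1/4 = 2/16 = 1/8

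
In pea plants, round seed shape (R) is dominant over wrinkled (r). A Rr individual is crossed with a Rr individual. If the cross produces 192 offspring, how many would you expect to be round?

Punnett square for Rr × Rr:
Offspring genotypes: 1 RR, 2 Rr, 1 rr
round: 3, wrinkled: 1
round: 3 out of 4 → fraction 3/4
Expected count = 3/4 × 192 = 144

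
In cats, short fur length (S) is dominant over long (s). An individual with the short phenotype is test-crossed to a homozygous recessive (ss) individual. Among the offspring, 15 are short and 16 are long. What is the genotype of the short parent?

Test cross: ? × ss
Offspring: 15 short, 16 long — approximately 1:1.
A 1:1 ratio in a test cross indicates the unknown parent is heterozygous (Ss).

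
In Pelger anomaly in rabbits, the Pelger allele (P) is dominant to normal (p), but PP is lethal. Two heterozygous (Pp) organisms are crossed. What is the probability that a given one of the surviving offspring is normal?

Cross: Pp × Pp
Punnett square offspring (before lethality): 1 PP, 2 Pp, 1 pp
The PP genotype is lethal (embryos die); surviving offspring: 2 Pp, 1 pp
normal: 1 out of 3
Probability: 1/3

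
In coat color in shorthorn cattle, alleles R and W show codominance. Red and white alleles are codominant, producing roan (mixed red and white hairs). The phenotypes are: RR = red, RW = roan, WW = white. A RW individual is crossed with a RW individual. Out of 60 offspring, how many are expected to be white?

Punnett square for RW × RW:
Offspring genotypes: 1 RR, 2 RW, 1 WW
Phenotype counts: 1 red, 2 roan, 1 white
white: 1 out of 4 → fraction 1/4
Expected count = 1/4 × 60 = 15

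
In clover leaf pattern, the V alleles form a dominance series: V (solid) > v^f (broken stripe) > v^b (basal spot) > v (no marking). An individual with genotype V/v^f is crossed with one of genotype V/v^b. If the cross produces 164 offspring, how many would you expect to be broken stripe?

Cross: V/v^f × V/v^b
Allele dominance: V > v^f > v^b > v
Offspring genotypes: 1 V/V, 1 V/v^b, 1 V/v^f, 1 v^f/v^b
Phenotype counts: 3 solid, 1 broken stripe
broken stripe: 1 out of 4 → fraction 1/4
Expected count = 1/4 × 164 = 41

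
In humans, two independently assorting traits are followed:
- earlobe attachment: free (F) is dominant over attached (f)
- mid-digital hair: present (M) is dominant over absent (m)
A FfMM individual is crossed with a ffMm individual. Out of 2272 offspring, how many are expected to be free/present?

Dihybrid cross FfMM × ffMm — consider each gene separately:
earlobe attachment: Ff × ff → 2 Ff, 2 ff → 2 F_ : 2 ff (out of 4)
mid-digital hair: MM × Mm → 2 MM, 2 Mm → 4 M_ (out of 4)
Combine (counts out of 4 × 4 = 16): free/present (F_M_) = 2×4 = 8; attached/present (ffM_) = 2×4 = 8
Phenotype counts (out of 16): 8 free/present, 8 attached/present
free/present: 8 out of 16 → fraction 1/2
Expected count = 1/2 × 2272 = 1136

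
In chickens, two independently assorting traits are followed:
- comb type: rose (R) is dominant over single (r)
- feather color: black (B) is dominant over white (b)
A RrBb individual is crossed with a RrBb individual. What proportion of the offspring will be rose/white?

Dihybrid cross RrBb × RrBb — consider each gene separately:
comb type: Rr × Rr → 1 RR, 2 Rr, 1 rr → 3 R_ : 1 rr (out of 4)
feather color: Bb × Bb → 1 BB, 2 Bb, 1 bb → 3 B_ : 1 bb (out of 4)
Combine (counts out of 4 × 4 = 16): rose/black (R_B_) = 3×3 = 9; rose/white (R_bb) = 3×1 = 3; single/black (rrB_) = 1×3 = 3; single/white (rrbb) = 1×1 = 1
Phenotype counts (out of 16): 9 rose/black, 3 rose/white, 3 single/black, 1 single/white
rose/white: 3 out of 16
Probability: 3/16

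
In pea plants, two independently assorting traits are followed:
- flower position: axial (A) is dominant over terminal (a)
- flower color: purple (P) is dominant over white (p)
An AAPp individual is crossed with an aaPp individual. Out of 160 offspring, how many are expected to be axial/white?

Dihybrid cross AAPp × aaPp — consider each gene separately:
flower position: AA × aa → 4 Aa → 4 A_ (out of 4)
flower color: Pp × Pp → 1 PP, 2 Pp, 1 pp → 3 P_ : 1 pp (out of 4)
Combine (counts out of 4 × 4 = 16): axial/purple (A_P_) = 4×3 = 12; axial/white (A_pp) = 4×1 = 4
Phenotype counts (out of 16): 12 axial/purple, 4 axial/white
axial/white: 4 out of 16 → fraction 1/4
Expected count = 1/4 × 160 = 40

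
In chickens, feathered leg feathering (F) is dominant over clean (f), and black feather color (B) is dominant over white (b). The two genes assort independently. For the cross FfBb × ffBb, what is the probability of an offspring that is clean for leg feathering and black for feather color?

Dihybrid cross FfBb × ffBb — consider each gene separately:
leg feathering: Ff × ff → 2 Ff, 2 ff → 2 F_ : 2 ff (out of 4)
feather color: Bb × Bb → 1 BB, 2 Bb, 1 bb → 3 B_ : 1 bb (out of 4)
Looking for: clean (ff) and black (B_)
P(clean) = 2/4, P(black) = 3/4
P(both) = 2/4 × 3/4 = 6/16 = 3/8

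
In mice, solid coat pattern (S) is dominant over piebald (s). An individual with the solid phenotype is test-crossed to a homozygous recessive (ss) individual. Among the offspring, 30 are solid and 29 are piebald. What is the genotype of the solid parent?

Test cross: ? × ss
Offspring: 30 solid, 29 piebald — approximately 1:1.
A 1:1 ratio in a test cross indicates the unknown parent is heterozygous (Ss).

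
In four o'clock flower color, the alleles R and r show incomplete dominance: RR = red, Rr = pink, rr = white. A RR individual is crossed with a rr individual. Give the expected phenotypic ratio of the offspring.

Punnett square for RR × rr:
Offspring genotypes: 4 Rr
Phenotype counts: 4 pink
Ratio: all pink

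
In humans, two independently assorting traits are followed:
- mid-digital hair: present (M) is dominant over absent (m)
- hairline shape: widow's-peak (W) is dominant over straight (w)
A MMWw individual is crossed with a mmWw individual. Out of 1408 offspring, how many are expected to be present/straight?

Dihybrid cross MMWw × mmWw — consider each gene separately:
mid-digital hair: MM × mm → 4 Mm → 4 M_ (out of 4)
hairline shape: Ww × Ww → 1 WW, 2 Ww, 1 ww → 3 W_ : 1 ww (out of 4)
Combine (counts out of 4 × 4 = 16): present/widow's-peak (M_W_) = 4×3 = 12; present/straight (M_ww) = 4×1 = 4
Phenotype counts (out of 16): 12 present/widow's-peak, 4 present/straight
present/straight: 4 out of 16 → fraction 1/4
Expected count = 1/4 × 1408 = 352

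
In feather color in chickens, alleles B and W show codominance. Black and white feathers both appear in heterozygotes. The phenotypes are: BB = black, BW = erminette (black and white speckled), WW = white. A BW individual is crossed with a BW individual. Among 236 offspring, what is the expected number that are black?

Punnett square for BW × BW:
Offspring genotypes: 1 BB, 2 BW, 1 WW
Phenotype counts: 1 black, 2 erminette (black and white speckled), 1 white
black: 1 out of 4 → fraction 1/4
Expected count = 1/4 × 236 = 59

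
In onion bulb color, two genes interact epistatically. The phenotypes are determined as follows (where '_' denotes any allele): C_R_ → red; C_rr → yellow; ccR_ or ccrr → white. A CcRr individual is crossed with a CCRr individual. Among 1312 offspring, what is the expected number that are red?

Cross: CcRr × CCRr — consider each gene separately:
C gene: Cc × CC → 2 CC, 2 Cc → 4 C_ (out of 4)
R gene: Rr × Rr → 1 RR, 2 Rr, 1 rr → 3 R_ : 1 rr (out of 4)
Genotype classes (out of 4 × 4 = 16): C_R_ = 4×3 = 12; C_rr = 4×1 = 4
Apply the phenotype rules: C_R_ (12) → red; C_rr (4) → yellow
Phenotype counts (out of 16): 12 red, 4 yellow
red: 12 out of 16 → fraction 3/4
Expected count = 3/4 × 1312 = 984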